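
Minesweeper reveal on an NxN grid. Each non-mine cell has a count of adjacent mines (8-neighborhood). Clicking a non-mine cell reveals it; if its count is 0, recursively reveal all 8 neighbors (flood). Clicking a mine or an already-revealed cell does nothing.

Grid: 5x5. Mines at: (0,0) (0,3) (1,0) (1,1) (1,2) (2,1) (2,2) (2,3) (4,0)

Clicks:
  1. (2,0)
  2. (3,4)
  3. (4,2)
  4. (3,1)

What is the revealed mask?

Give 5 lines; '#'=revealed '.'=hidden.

Answer: .....
.....
#....
.####
.####

Derivation:
Click 1 (2,0) count=3: revealed 1 new [(2,0)] -> total=1
Click 2 (3,4) count=1: revealed 1 new [(3,4)] -> total=2
Click 3 (4,2) count=0: revealed 7 new [(3,1) (3,2) (3,3) (4,1) (4,2) (4,3) (4,4)] -> total=9
Click 4 (3,1) count=3: revealed 0 new [(none)] -> total=9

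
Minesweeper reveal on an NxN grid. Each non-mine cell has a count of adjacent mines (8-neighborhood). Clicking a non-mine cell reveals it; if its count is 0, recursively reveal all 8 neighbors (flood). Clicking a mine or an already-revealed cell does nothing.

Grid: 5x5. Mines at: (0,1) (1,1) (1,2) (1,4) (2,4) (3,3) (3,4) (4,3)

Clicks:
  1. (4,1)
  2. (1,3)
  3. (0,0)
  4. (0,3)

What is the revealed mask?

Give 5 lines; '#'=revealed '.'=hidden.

Answer: #..#.
...#.
###..
###..
###..

Derivation:
Click 1 (4,1) count=0: revealed 9 new [(2,0) (2,1) (2,2) (3,0) (3,1) (3,2) (4,0) (4,1) (4,2)] -> total=9
Click 2 (1,3) count=3: revealed 1 new [(1,3)] -> total=10
Click 3 (0,0) count=2: revealed 1 new [(0,0)] -> total=11
Click 4 (0,3) count=2: revealed 1 new [(0,3)] -> total=12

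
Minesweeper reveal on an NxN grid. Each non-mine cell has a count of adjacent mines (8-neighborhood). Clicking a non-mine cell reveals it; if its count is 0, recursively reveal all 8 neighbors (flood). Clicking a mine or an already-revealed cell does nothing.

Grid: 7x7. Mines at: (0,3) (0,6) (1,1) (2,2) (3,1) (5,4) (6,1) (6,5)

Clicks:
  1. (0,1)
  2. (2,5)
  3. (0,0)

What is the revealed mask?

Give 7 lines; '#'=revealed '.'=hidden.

Click 1 (0,1) count=1: revealed 1 new [(0,1)] -> total=1
Click 2 (2,5) count=0: revealed 18 new [(1,3) (1,4) (1,5) (1,6) (2,3) (2,4) (2,5) (2,6) (3,3) (3,4) (3,5) (3,6) (4,3) (4,4) (4,5) (4,6) (5,5) (5,6)] -> total=19
Click 3 (0,0) count=1: revealed 1 new [(0,0)] -> total=20

Answer: ##.....
...####
...####
...####
...####
.....##
.......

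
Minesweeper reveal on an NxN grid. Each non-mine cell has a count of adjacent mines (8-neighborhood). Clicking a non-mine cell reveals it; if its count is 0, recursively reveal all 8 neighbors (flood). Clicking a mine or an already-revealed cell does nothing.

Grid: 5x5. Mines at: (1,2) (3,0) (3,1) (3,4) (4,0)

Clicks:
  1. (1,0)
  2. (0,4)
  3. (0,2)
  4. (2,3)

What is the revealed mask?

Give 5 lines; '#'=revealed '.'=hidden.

Click 1 (1,0) count=0: revealed 6 new [(0,0) (0,1) (1,0) (1,1) (2,0) (2,1)] -> total=6
Click 2 (0,4) count=0: revealed 6 new [(0,3) (0,4) (1,3) (1,4) (2,3) (2,4)] -> total=12
Click 3 (0,2) count=1: revealed 1 new [(0,2)] -> total=13
Click 4 (2,3) count=2: revealed 0 new [(none)] -> total=13

Answer: #####
##.##
##.##
.....
.....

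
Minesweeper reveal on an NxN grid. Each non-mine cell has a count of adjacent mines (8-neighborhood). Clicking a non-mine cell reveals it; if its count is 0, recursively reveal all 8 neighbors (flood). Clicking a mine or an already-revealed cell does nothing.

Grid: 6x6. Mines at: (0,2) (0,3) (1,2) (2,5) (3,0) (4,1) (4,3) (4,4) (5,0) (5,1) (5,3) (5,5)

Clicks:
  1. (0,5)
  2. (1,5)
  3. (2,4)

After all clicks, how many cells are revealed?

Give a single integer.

Click 1 (0,5) count=0: revealed 4 new [(0,4) (0,5) (1,4) (1,5)] -> total=4
Click 2 (1,5) count=1: revealed 0 new [(none)] -> total=4
Click 3 (2,4) count=1: revealed 1 new [(2,4)] -> total=5

Answer: 5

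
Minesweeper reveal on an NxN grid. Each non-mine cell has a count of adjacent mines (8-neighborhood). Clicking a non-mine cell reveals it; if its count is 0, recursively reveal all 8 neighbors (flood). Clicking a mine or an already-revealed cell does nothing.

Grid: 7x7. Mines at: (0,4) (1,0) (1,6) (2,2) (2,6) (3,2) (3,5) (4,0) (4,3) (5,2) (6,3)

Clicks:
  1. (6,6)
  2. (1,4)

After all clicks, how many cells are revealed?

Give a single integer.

Click 1 (6,6) count=0: revealed 9 new [(4,4) (4,5) (4,6) (5,4) (5,5) (5,6) (6,4) (6,5) (6,6)] -> total=9
Click 2 (1,4) count=1: revealed 1 new [(1,4)] -> total=10

Answer: 10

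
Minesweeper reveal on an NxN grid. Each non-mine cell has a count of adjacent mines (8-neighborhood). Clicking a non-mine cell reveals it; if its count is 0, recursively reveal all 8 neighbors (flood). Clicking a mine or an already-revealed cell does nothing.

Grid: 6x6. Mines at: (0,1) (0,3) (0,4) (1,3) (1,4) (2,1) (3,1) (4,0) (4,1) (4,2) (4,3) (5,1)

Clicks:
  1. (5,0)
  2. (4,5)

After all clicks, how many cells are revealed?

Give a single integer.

Click 1 (5,0) count=3: revealed 1 new [(5,0)] -> total=1
Click 2 (4,5) count=0: revealed 8 new [(2,4) (2,5) (3,4) (3,5) (4,4) (4,5) (5,4) (5,5)] -> total=9

Answer: 9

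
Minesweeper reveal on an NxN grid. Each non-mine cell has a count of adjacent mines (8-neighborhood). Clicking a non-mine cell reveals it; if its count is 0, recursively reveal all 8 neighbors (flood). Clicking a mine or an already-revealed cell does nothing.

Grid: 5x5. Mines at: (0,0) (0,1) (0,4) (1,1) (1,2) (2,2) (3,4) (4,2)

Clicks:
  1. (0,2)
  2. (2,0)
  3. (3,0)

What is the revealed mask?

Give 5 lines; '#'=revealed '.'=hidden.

Answer: ..#..
.....
##...
##...
##...

Derivation:
Click 1 (0,2) count=3: revealed 1 new [(0,2)] -> total=1
Click 2 (2,0) count=1: revealed 1 new [(2,0)] -> total=2
Click 3 (3,0) count=0: revealed 5 new [(2,1) (3,0) (3,1) (4,0) (4,1)] -> total=7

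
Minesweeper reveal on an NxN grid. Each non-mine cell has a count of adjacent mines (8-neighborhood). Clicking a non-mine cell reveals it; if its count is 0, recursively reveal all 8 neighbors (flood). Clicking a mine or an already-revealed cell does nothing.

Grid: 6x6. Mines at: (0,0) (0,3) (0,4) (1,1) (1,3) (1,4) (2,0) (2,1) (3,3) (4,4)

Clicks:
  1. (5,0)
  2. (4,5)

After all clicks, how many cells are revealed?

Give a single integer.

Click 1 (5,0) count=0: revealed 11 new [(3,0) (3,1) (3,2) (4,0) (4,1) (4,2) (4,3) (5,0) (5,1) (5,2) (5,3)] -> total=11
Click 2 (4,5) count=1: revealed 1 new [(4,5)] -> total=12

Answer: 12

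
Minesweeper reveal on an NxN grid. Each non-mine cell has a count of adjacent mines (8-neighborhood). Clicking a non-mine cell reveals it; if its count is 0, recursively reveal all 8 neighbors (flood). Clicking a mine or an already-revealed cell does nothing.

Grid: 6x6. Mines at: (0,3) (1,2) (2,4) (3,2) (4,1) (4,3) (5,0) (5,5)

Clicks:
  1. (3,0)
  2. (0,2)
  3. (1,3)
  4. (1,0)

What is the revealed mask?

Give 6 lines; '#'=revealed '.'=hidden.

Click 1 (3,0) count=1: revealed 1 new [(3,0)] -> total=1
Click 2 (0,2) count=2: revealed 1 new [(0,2)] -> total=2
Click 3 (1,3) count=3: revealed 1 new [(1,3)] -> total=3
Click 4 (1,0) count=0: revealed 7 new [(0,0) (0,1) (1,0) (1,1) (2,0) (2,1) (3,1)] -> total=10

Answer: ###...
##.#..
##....
##....
......
......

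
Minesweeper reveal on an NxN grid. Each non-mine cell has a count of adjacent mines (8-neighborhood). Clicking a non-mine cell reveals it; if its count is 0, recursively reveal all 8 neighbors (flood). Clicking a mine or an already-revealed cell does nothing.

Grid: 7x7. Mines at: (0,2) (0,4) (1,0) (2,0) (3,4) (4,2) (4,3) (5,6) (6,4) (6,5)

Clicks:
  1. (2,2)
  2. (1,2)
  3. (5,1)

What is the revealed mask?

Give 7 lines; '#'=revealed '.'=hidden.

Answer: .......
.###...
.###...
.###...
.......
.#.....
.......

Derivation:
Click 1 (2,2) count=0: revealed 9 new [(1,1) (1,2) (1,3) (2,1) (2,2) (2,3) (3,1) (3,2) (3,3)] -> total=9
Click 2 (1,2) count=1: revealed 0 new [(none)] -> total=9
Click 3 (5,1) count=1: revealed 1 new [(5,1)] -> total=10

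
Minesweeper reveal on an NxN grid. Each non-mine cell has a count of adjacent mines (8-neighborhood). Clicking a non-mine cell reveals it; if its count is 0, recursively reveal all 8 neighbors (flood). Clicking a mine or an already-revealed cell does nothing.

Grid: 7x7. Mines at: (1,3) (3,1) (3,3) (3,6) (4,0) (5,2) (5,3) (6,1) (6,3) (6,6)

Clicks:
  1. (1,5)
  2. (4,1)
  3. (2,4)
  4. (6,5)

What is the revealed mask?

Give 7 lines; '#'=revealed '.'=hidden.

Click 1 (1,5) count=0: revealed 9 new [(0,4) (0,5) (0,6) (1,4) (1,5) (1,6) (2,4) (2,5) (2,6)] -> total=9
Click 2 (4,1) count=3: revealed 1 new [(4,1)] -> total=10
Click 3 (2,4) count=2: revealed 0 new [(none)] -> total=10
Click 4 (6,5) count=1: revealed 1 new [(6,5)] -> total=11

Answer: ....###
....###
....###
.......
.#.....
.......
.....#.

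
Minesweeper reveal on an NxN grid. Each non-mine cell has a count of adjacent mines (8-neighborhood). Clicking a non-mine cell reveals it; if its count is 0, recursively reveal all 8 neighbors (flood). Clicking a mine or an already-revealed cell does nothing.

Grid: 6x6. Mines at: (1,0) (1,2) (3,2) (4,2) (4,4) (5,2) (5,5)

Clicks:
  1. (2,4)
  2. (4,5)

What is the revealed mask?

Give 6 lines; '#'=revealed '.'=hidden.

Answer: ...###
...###
...###
...###
.....#
......

Derivation:
Click 1 (2,4) count=0: revealed 12 new [(0,3) (0,4) (0,5) (1,3) (1,4) (1,5) (2,3) (2,4) (2,5) (3,3) (3,4) (3,5)] -> total=12
Click 2 (4,5) count=2: revealed 1 new [(4,5)] -> total=13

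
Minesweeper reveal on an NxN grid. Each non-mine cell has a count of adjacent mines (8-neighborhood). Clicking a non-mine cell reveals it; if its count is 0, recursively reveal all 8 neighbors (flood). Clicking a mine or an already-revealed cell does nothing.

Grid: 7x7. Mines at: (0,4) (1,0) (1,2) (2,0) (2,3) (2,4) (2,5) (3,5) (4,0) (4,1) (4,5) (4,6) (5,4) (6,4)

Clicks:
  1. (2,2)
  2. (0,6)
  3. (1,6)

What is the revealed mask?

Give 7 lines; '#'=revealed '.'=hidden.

Click 1 (2,2) count=2: revealed 1 new [(2,2)] -> total=1
Click 2 (0,6) count=0: revealed 4 new [(0,5) (0,6) (1,5) (1,6)] -> total=5
Click 3 (1,6) count=1: revealed 0 new [(none)] -> total=5

Answer: .....##
.....##
..#....
.......
.......
.......
.......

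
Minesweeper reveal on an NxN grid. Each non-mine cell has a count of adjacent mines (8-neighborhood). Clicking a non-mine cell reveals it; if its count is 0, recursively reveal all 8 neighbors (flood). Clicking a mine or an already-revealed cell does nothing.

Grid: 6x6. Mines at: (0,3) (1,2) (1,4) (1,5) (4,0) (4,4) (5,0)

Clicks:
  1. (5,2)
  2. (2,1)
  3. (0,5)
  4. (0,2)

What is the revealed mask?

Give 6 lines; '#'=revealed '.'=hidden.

Click 1 (5,2) count=0: revealed 12 new [(2,1) (2,2) (2,3) (3,1) (3,2) (3,3) (4,1) (4,2) (4,3) (5,1) (5,2) (5,3)] -> total=12
Click 2 (2,1) count=1: revealed 0 new [(none)] -> total=12
Click 3 (0,5) count=2: revealed 1 new [(0,5)] -> total=13
Click 4 (0,2) count=2: revealed 1 new [(0,2)] -> total=14

Answer: ..#..#
......
.###..
.###..
.###..
.###..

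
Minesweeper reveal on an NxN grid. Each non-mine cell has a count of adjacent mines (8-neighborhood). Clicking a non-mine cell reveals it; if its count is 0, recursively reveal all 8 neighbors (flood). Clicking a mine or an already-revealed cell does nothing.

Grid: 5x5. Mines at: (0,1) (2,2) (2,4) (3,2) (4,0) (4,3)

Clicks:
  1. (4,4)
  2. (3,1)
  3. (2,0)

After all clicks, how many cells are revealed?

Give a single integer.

Answer: 7

Derivation:
Click 1 (4,4) count=1: revealed 1 new [(4,4)] -> total=1
Click 2 (3,1) count=3: revealed 1 new [(3,1)] -> total=2
Click 3 (2,0) count=0: revealed 5 new [(1,0) (1,1) (2,0) (2,1) (3,0)] -> total=7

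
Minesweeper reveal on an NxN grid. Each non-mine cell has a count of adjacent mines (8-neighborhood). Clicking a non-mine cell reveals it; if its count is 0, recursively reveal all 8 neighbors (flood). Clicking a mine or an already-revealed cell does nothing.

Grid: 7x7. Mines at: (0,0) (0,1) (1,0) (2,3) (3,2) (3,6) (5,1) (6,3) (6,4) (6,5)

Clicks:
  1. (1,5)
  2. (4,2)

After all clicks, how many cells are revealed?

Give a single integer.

Answer: 14

Derivation:
Click 1 (1,5) count=0: revealed 13 new [(0,2) (0,3) (0,4) (0,5) (0,6) (1,2) (1,3) (1,4) (1,5) (1,6) (2,4) (2,5) (2,6)] -> total=13
Click 2 (4,2) count=2: revealed 1 new [(4,2)] -> total=14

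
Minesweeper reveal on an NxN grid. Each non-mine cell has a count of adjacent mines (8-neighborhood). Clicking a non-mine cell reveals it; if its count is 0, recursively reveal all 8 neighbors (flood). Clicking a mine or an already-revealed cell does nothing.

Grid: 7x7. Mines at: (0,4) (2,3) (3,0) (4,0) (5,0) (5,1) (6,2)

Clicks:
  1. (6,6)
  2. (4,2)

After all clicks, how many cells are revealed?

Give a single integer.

Click 1 (6,6) count=0: revealed 27 new [(0,5) (0,6) (1,4) (1,5) (1,6) (2,4) (2,5) (2,6) (3,2) (3,3) (3,4) (3,5) (3,6) (4,2) (4,3) (4,4) (4,5) (4,6) (5,2) (5,3) (5,4) (5,5) (5,6) (6,3) (6,4) (6,5) (6,6)] -> total=27
Click 2 (4,2) count=1: revealed 0 new [(none)] -> total=27

Answer: 27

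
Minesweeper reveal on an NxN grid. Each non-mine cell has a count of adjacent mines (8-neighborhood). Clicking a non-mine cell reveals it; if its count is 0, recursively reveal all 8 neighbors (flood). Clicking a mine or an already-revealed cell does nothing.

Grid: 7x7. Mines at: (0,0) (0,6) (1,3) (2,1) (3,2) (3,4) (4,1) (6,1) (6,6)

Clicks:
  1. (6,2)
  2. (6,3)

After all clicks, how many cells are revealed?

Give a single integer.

Click 1 (6,2) count=1: revealed 1 new [(6,2)] -> total=1
Click 2 (6,3) count=0: revealed 11 new [(4,2) (4,3) (4,4) (4,5) (5,2) (5,3) (5,4) (5,5) (6,3) (6,4) (6,5)] -> total=12

Answer: 12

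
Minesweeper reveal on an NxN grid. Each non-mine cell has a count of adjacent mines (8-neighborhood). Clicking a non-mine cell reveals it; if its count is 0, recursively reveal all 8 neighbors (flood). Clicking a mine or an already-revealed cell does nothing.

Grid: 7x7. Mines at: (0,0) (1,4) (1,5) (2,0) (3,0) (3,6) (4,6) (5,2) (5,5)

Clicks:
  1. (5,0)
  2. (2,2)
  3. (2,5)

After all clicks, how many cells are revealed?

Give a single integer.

Answer: 26

Derivation:
Click 1 (5,0) count=0: revealed 6 new [(4,0) (4,1) (5,0) (5,1) (6,0) (6,1)] -> total=6
Click 2 (2,2) count=0: revealed 20 new [(0,1) (0,2) (0,3) (1,1) (1,2) (1,3) (2,1) (2,2) (2,3) (2,4) (2,5) (3,1) (3,2) (3,3) (3,4) (3,5) (4,2) (4,3) (4,4) (4,5)] -> total=26
Click 3 (2,5) count=3: revealed 0 new [(none)] -> total=26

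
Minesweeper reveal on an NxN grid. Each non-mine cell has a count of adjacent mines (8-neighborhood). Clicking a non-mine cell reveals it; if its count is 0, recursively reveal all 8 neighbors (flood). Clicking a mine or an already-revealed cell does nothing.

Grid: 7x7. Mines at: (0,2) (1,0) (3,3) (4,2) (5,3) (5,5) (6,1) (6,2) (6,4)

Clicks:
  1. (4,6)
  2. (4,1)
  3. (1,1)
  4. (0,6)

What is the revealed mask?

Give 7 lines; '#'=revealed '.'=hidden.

Answer: ...####
.#.####
...####
....###
.#..###
.......
.......

Derivation:
Click 1 (4,6) count=1: revealed 1 new [(4,6)] -> total=1
Click 2 (4,1) count=1: revealed 1 new [(4,1)] -> total=2
Click 3 (1,1) count=2: revealed 1 new [(1,1)] -> total=3
Click 4 (0,6) count=0: revealed 17 new [(0,3) (0,4) (0,5) (0,6) (1,3) (1,4) (1,5) (1,6) (2,3) (2,4) (2,5) (2,6) (3,4) (3,5) (3,6) (4,4) (4,5)] -> total=20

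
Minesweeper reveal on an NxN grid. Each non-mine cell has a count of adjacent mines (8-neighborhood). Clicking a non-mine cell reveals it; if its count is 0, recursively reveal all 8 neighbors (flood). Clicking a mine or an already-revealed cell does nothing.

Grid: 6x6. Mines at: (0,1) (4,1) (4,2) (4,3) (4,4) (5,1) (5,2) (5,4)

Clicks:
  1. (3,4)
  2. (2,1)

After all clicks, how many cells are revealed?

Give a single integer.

Answer: 22

Derivation:
Click 1 (3,4) count=2: revealed 1 new [(3,4)] -> total=1
Click 2 (2,1) count=0: revealed 21 new [(0,2) (0,3) (0,4) (0,5) (1,0) (1,1) (1,2) (1,3) (1,4) (1,5) (2,0) (2,1) (2,2) (2,3) (2,4) (2,5) (3,0) (3,1) (3,2) (3,3) (3,5)] -> total=22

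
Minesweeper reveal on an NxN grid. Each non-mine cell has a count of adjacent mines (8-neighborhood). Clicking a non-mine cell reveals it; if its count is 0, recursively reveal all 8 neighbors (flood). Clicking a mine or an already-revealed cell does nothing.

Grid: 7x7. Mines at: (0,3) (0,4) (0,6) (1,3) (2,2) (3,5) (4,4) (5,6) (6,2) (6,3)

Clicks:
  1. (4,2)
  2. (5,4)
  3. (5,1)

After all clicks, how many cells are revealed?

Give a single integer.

Click 1 (4,2) count=0: revealed 22 new [(0,0) (0,1) (0,2) (1,0) (1,1) (1,2) (2,0) (2,1) (3,0) (3,1) (3,2) (3,3) (4,0) (4,1) (4,2) (4,3) (5,0) (5,1) (5,2) (5,3) (6,0) (6,1)] -> total=22
Click 2 (5,4) count=2: revealed 1 new [(5,4)] -> total=23
Click 3 (5,1) count=1: revealed 0 new [(none)] -> total=23

Answer: 23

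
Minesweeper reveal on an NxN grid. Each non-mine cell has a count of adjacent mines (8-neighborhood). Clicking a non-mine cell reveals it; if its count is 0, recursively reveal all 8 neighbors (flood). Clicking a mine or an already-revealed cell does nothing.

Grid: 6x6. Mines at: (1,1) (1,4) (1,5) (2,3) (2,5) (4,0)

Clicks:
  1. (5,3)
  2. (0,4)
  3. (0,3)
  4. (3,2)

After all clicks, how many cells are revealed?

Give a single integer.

Answer: 17

Derivation:
Click 1 (5,3) count=0: revealed 15 new [(3,1) (3,2) (3,3) (3,4) (3,5) (4,1) (4,2) (4,3) (4,4) (4,5) (5,1) (5,2) (5,3) (5,4) (5,5)] -> total=15
Click 2 (0,4) count=2: revealed 1 new [(0,4)] -> total=16
Click 3 (0,3) count=1: revealed 1 new [(0,3)] -> total=17
Click 4 (3,2) count=1: revealed 0 new [(none)] -> total=17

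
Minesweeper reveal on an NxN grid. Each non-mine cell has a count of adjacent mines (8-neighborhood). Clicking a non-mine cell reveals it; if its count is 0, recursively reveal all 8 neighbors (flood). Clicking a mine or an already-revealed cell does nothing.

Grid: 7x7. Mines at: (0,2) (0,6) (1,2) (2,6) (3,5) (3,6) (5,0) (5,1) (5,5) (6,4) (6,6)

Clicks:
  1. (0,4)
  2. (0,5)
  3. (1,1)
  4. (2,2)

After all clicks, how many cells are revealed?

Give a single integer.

Answer: 11

Derivation:
Click 1 (0,4) count=0: revealed 9 new [(0,3) (0,4) (0,5) (1,3) (1,4) (1,5) (2,3) (2,4) (2,5)] -> total=9
Click 2 (0,5) count=1: revealed 0 new [(none)] -> total=9
Click 3 (1,1) count=2: revealed 1 new [(1,1)] -> total=10
Click 4 (2,2) count=1: revealed 1 new [(2,2)] -> total=11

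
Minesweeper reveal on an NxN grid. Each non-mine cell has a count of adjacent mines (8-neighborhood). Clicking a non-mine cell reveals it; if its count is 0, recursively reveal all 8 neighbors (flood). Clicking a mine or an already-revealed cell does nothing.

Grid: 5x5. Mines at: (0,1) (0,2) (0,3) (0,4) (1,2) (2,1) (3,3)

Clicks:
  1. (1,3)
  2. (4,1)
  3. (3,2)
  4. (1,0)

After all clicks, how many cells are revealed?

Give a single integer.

Click 1 (1,3) count=4: revealed 1 new [(1,3)] -> total=1
Click 2 (4,1) count=0: revealed 6 new [(3,0) (3,1) (3,2) (4,0) (4,1) (4,2)] -> total=7
Click 3 (3,2) count=2: revealed 0 new [(none)] -> total=7
Click 4 (1,0) count=2: revealed 1 new [(1,0)] -> total=8

Answer: 8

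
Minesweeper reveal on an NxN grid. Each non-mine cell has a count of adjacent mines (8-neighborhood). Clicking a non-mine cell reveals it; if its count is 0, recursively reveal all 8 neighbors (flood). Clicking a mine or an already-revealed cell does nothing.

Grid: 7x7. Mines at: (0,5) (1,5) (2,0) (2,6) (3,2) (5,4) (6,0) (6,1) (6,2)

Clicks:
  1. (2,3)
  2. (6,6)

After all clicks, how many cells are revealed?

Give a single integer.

Click 1 (2,3) count=1: revealed 1 new [(2,3)] -> total=1
Click 2 (6,6) count=0: revealed 8 new [(3,5) (3,6) (4,5) (4,6) (5,5) (5,6) (6,5) (6,6)] -> total=9

Answer: 9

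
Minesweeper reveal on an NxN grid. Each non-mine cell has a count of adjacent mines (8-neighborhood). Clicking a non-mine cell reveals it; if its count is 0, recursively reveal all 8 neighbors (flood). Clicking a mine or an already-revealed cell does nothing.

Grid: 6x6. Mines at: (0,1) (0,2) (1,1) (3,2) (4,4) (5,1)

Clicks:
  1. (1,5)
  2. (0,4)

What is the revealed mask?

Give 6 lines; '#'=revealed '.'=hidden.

Answer: ...###
...###
...###
...###
......
......

Derivation:
Click 1 (1,5) count=0: revealed 12 new [(0,3) (0,4) (0,5) (1,3) (1,4) (1,5) (2,3) (2,4) (2,5) (3,3) (3,4) (3,5)] -> total=12
Click 2 (0,4) count=0: revealed 0 new [(none)] -> total=12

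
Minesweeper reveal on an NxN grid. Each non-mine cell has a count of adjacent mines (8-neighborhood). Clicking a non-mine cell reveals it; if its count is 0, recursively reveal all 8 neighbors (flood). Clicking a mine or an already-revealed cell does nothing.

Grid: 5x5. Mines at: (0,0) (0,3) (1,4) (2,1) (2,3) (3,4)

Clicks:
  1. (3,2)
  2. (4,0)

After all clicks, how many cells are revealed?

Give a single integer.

Answer: 8

Derivation:
Click 1 (3,2) count=2: revealed 1 new [(3,2)] -> total=1
Click 2 (4,0) count=0: revealed 7 new [(3,0) (3,1) (3,3) (4,0) (4,1) (4,2) (4,3)] -> total=8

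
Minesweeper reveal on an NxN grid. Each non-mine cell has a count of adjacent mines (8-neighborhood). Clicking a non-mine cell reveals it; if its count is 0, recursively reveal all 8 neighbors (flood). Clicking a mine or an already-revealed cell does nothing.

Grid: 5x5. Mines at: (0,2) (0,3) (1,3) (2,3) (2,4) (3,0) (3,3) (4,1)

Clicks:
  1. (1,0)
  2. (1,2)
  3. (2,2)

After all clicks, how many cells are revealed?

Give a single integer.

Click 1 (1,0) count=0: revealed 6 new [(0,0) (0,1) (1,0) (1,1) (2,0) (2,1)] -> total=6
Click 2 (1,2) count=4: revealed 1 new [(1,2)] -> total=7
Click 3 (2,2) count=3: revealed 1 new [(2,2)] -> total=8

Answer: 8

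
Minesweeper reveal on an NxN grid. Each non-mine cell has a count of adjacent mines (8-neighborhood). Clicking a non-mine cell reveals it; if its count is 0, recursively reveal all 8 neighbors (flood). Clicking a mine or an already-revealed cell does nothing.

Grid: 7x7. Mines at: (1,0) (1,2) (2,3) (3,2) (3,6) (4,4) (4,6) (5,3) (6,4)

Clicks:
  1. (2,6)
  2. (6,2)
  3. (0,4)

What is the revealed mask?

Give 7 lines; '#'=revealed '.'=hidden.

Answer: ...####
...####
....###
.......
.......
.......
..#....

Derivation:
Click 1 (2,6) count=1: revealed 1 new [(2,6)] -> total=1
Click 2 (6,2) count=1: revealed 1 new [(6,2)] -> total=2
Click 3 (0,4) count=0: revealed 10 new [(0,3) (0,4) (0,5) (0,6) (1,3) (1,4) (1,5) (1,6) (2,4) (2,5)] -> total=12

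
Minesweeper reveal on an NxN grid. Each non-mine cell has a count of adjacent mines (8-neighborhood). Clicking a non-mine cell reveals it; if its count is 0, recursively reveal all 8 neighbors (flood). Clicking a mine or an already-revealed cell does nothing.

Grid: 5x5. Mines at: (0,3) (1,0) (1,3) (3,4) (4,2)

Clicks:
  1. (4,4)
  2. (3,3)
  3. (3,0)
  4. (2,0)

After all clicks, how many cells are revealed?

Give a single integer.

Click 1 (4,4) count=1: revealed 1 new [(4,4)] -> total=1
Click 2 (3,3) count=2: revealed 1 new [(3,3)] -> total=2
Click 3 (3,0) count=0: revealed 6 new [(2,0) (2,1) (3,0) (3,1) (4,0) (4,1)] -> total=8
Click 4 (2,0) count=1: revealed 0 new [(none)] -> total=8

Answer: 8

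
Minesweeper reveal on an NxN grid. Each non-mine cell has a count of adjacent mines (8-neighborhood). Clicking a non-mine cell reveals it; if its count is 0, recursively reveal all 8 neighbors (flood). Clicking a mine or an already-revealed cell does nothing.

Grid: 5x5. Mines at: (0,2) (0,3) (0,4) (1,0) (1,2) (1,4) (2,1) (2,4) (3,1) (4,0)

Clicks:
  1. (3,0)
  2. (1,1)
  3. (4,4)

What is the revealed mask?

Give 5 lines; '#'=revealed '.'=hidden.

Answer: .....
.#...
.....
#.###
..###

Derivation:
Click 1 (3,0) count=3: revealed 1 new [(3,0)] -> total=1
Click 2 (1,1) count=4: revealed 1 new [(1,1)] -> total=2
Click 3 (4,4) count=0: revealed 6 new [(3,2) (3,3) (3,4) (4,2) (4,3) (4,4)] -> total=8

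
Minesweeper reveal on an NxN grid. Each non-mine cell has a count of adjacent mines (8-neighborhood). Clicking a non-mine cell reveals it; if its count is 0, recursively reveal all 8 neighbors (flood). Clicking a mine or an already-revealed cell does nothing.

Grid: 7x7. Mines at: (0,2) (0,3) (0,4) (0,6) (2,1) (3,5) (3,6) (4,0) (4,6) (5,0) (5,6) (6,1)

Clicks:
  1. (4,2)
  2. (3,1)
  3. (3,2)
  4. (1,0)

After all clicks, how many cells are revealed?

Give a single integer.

Click 1 (4,2) count=0: revealed 24 new [(1,2) (1,3) (1,4) (2,2) (2,3) (2,4) (3,1) (3,2) (3,3) (3,4) (4,1) (4,2) (4,3) (4,4) (4,5) (5,1) (5,2) (5,3) (5,4) (5,5) (6,2) (6,3) (6,4) (6,5)] -> total=24
Click 2 (3,1) count=2: revealed 0 new [(none)] -> total=24
Click 3 (3,2) count=1: revealed 0 new [(none)] -> total=24
Click 4 (1,0) count=1: revealed 1 new [(1,0)] -> total=25

Answer: 25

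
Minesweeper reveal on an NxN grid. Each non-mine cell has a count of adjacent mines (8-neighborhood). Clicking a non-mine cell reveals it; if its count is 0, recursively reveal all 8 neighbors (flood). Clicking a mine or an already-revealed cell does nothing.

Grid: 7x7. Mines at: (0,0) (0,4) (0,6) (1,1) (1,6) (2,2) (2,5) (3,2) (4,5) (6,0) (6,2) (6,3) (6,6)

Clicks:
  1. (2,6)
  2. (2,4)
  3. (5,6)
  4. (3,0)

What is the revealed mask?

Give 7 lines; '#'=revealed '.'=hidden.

Click 1 (2,6) count=2: revealed 1 new [(2,6)] -> total=1
Click 2 (2,4) count=1: revealed 1 new [(2,4)] -> total=2
Click 3 (5,6) count=2: revealed 1 new [(5,6)] -> total=3
Click 4 (3,0) count=0: revealed 8 new [(2,0) (2,1) (3,0) (3,1) (4,0) (4,1) (5,0) (5,1)] -> total=11

Answer: .......
.......
##..#.#
##.....
##.....
##....#
.......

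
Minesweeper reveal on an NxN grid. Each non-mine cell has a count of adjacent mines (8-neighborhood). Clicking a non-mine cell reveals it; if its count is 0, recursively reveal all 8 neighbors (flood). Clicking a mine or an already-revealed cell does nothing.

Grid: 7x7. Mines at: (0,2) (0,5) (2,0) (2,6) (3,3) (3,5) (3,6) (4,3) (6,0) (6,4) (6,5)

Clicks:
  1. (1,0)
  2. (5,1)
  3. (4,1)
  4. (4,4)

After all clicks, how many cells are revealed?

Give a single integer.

Answer: 11

Derivation:
Click 1 (1,0) count=1: revealed 1 new [(1,0)] -> total=1
Click 2 (5,1) count=1: revealed 1 new [(5,1)] -> total=2
Click 3 (4,1) count=0: revealed 8 new [(3,0) (3,1) (3,2) (4,0) (4,1) (4,2) (5,0) (5,2)] -> total=10
Click 4 (4,4) count=3: revealed 1 new [(4,4)] -> total=11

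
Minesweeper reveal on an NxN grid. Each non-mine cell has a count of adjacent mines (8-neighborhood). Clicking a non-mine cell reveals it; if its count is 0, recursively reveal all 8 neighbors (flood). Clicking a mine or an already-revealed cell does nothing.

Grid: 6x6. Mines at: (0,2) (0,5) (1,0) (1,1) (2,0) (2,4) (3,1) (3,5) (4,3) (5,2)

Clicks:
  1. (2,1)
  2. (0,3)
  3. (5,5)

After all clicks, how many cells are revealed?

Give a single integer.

Answer: 6

Derivation:
Click 1 (2,1) count=4: revealed 1 new [(2,1)] -> total=1
Click 2 (0,3) count=1: revealed 1 new [(0,3)] -> total=2
Click 3 (5,5) count=0: revealed 4 new [(4,4) (4,5) (5,4) (5,5)] -> total=6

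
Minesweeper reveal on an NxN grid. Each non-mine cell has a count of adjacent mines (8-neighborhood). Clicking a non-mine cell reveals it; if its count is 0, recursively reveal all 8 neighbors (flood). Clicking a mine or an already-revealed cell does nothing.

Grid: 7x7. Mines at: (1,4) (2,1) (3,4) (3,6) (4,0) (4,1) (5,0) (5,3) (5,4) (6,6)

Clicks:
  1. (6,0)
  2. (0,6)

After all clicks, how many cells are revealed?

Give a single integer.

Answer: 7

Derivation:
Click 1 (6,0) count=1: revealed 1 new [(6,0)] -> total=1
Click 2 (0,6) count=0: revealed 6 new [(0,5) (0,6) (1,5) (1,6) (2,5) (2,6)] -> total=7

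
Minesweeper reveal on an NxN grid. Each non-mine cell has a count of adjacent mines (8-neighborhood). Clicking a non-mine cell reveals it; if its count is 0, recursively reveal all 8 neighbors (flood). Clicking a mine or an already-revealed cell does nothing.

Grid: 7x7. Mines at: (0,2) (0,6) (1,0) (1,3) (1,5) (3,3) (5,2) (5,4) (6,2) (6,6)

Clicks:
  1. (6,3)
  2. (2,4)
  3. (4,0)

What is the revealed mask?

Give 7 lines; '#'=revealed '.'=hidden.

Answer: .......
.......
###.#..
###....
###....
##.....
##.#...

Derivation:
Click 1 (6,3) count=3: revealed 1 new [(6,3)] -> total=1
Click 2 (2,4) count=3: revealed 1 new [(2,4)] -> total=2
Click 3 (4,0) count=0: revealed 13 new [(2,0) (2,1) (2,2) (3,0) (3,1) (3,2) (4,0) (4,1) (4,2) (5,0) (5,1) (6,0) (6,1)] -> total=15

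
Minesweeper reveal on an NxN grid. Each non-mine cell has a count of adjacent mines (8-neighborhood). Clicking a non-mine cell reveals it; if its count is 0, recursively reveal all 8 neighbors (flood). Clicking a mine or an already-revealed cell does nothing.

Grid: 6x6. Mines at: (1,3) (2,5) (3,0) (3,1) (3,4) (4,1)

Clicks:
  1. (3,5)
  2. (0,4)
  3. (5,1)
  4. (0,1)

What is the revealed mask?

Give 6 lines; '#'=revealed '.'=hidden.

Click 1 (3,5) count=2: revealed 1 new [(3,5)] -> total=1
Click 2 (0,4) count=1: revealed 1 new [(0,4)] -> total=2
Click 3 (5,1) count=1: revealed 1 new [(5,1)] -> total=3
Click 4 (0,1) count=0: revealed 9 new [(0,0) (0,1) (0,2) (1,0) (1,1) (1,2) (2,0) (2,1) (2,2)] -> total=12

Answer: ###.#.
###...
###...
.....#
......
.#....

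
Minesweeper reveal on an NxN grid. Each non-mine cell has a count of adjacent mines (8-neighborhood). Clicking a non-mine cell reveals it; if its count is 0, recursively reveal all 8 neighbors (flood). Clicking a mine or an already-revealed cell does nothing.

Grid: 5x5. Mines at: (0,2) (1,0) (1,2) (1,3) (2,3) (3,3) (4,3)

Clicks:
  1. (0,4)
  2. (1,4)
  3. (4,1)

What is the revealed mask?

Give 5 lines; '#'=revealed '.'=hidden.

Answer: ....#
....#
###..
###..
###..

Derivation:
Click 1 (0,4) count=1: revealed 1 new [(0,4)] -> total=1
Click 2 (1,4) count=2: revealed 1 new [(1,4)] -> total=2
Click 3 (4,1) count=0: revealed 9 new [(2,0) (2,1) (2,2) (3,0) (3,1) (3,2) (4,0) (4,1) (4,2)] -> total=11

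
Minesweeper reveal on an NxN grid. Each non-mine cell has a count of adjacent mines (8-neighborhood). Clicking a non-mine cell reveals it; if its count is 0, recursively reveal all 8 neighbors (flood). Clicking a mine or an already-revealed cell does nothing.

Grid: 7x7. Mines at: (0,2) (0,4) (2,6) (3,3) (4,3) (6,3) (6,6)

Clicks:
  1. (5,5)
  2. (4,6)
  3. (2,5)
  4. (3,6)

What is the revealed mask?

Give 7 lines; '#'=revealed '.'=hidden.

Answer: .......
.......
.....#.
....###
....###
....###
.......

Derivation:
Click 1 (5,5) count=1: revealed 1 new [(5,5)] -> total=1
Click 2 (4,6) count=0: revealed 8 new [(3,4) (3,5) (3,6) (4,4) (4,5) (4,6) (5,4) (5,6)] -> total=9
Click 3 (2,5) count=1: revealed 1 new [(2,5)] -> total=10
Click 4 (3,6) count=1: revealed 0 new [(none)] -> total=10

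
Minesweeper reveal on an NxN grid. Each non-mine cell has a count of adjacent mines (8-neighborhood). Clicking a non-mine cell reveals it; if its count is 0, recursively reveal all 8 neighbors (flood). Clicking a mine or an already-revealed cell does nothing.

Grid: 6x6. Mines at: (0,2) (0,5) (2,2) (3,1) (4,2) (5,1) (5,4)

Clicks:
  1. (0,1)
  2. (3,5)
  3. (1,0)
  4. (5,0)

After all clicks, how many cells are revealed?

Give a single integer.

Click 1 (0,1) count=1: revealed 1 new [(0,1)] -> total=1
Click 2 (3,5) count=0: revealed 12 new [(1,3) (1,4) (1,5) (2,3) (2,4) (2,5) (3,3) (3,4) (3,5) (4,3) (4,4) (4,5)] -> total=13
Click 3 (1,0) count=0: revealed 5 new [(0,0) (1,0) (1,1) (2,0) (2,1)] -> total=18
Click 4 (5,0) count=1: revealed 1 new [(5,0)] -> total=19

Answer: 19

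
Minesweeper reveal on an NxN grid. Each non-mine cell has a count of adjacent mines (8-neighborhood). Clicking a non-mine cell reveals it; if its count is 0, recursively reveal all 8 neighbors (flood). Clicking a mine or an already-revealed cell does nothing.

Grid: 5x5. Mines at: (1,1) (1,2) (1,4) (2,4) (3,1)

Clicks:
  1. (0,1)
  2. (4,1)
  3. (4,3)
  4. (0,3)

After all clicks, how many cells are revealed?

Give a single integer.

Answer: 9

Derivation:
Click 1 (0,1) count=2: revealed 1 new [(0,1)] -> total=1
Click 2 (4,1) count=1: revealed 1 new [(4,1)] -> total=2
Click 3 (4,3) count=0: revealed 6 new [(3,2) (3,3) (3,4) (4,2) (4,3) (4,4)] -> total=8
Click 4 (0,3) count=2: revealed 1 new [(0,3)] -> total=9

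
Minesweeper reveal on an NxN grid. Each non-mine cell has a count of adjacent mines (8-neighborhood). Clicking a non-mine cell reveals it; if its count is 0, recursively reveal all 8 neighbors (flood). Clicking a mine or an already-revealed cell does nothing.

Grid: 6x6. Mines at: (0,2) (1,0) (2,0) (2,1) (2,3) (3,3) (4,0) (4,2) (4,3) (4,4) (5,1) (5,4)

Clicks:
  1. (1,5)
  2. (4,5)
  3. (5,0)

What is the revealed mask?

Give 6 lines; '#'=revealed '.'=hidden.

Answer: ...###
...###
....##
....##
.....#
#.....

Derivation:
Click 1 (1,5) count=0: revealed 10 new [(0,3) (0,4) (0,5) (1,3) (1,4) (1,5) (2,4) (2,5) (3,4) (3,5)] -> total=10
Click 2 (4,5) count=2: revealed 1 new [(4,5)] -> total=11
Click 3 (5,0) count=2: revealed 1 new [(5,0)] -> total=12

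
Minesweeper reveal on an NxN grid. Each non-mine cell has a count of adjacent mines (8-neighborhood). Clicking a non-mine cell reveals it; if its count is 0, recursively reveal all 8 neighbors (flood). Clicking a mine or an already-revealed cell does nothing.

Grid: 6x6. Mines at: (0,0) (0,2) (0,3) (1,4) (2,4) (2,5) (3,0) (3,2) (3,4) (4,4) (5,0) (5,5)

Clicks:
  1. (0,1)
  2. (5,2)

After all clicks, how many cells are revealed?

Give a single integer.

Answer: 7

Derivation:
Click 1 (0,1) count=2: revealed 1 new [(0,1)] -> total=1
Click 2 (5,2) count=0: revealed 6 new [(4,1) (4,2) (4,3) (5,1) (5,2) (5,3)] -> total=7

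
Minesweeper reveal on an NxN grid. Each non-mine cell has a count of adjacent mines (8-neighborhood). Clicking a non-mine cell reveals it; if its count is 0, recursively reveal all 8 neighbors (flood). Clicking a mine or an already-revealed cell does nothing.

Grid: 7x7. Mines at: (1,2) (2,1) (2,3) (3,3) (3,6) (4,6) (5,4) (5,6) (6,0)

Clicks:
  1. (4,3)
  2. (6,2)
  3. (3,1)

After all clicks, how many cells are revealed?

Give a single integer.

Answer: 14

Derivation:
Click 1 (4,3) count=2: revealed 1 new [(4,3)] -> total=1
Click 2 (6,2) count=0: revealed 13 new [(3,0) (3,1) (3,2) (4,0) (4,1) (4,2) (5,0) (5,1) (5,2) (5,3) (6,1) (6,2) (6,3)] -> total=14
Click 3 (3,1) count=1: revealed 0 new [(none)] -> total=14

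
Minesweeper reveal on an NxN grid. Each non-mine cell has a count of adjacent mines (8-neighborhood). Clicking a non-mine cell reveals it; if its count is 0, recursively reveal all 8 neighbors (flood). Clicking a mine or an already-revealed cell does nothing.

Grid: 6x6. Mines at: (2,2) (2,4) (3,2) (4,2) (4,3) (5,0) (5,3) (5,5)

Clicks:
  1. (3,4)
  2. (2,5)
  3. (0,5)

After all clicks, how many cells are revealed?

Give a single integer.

Answer: 20

Derivation:
Click 1 (3,4) count=2: revealed 1 new [(3,4)] -> total=1
Click 2 (2,5) count=1: revealed 1 new [(2,5)] -> total=2
Click 3 (0,5) count=0: revealed 18 new [(0,0) (0,1) (0,2) (0,3) (0,4) (0,5) (1,0) (1,1) (1,2) (1,3) (1,4) (1,5) (2,0) (2,1) (3,0) (3,1) (4,0) (4,1)] -> total=20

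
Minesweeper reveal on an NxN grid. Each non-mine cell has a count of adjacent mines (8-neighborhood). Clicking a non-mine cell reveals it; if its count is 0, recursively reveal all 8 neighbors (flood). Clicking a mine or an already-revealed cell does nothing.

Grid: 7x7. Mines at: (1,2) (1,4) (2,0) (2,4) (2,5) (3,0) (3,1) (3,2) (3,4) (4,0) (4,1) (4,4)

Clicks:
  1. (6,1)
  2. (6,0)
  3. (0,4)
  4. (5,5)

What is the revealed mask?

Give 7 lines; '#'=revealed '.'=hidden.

Click 1 (6,1) count=0: revealed 18 new [(3,5) (3,6) (4,5) (4,6) (5,0) (5,1) (5,2) (5,3) (5,4) (5,5) (5,6) (6,0) (6,1) (6,2) (6,3) (6,4) (6,5) (6,6)] -> total=18
Click 2 (6,0) count=0: revealed 0 new [(none)] -> total=18
Click 3 (0,4) count=1: revealed 1 new [(0,4)] -> total=19
Click 4 (5,5) count=1: revealed 0 new [(none)] -> total=19

Answer: ....#..
.......
.......
.....##
.....##
#######
#######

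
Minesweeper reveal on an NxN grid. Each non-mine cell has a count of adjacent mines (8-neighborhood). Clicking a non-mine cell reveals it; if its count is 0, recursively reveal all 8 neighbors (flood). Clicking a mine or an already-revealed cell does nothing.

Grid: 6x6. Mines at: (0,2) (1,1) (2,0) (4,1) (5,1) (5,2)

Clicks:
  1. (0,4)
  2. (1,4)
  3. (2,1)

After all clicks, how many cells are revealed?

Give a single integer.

Click 1 (0,4) count=0: revealed 22 new [(0,3) (0,4) (0,5) (1,2) (1,3) (1,4) (1,5) (2,2) (2,3) (2,4) (2,5) (3,2) (3,3) (3,4) (3,5) (4,2) (4,3) (4,4) (4,5) (5,3) (5,4) (5,5)] -> total=22
Click 2 (1,4) count=0: revealed 0 new [(none)] -> total=22
Click 3 (2,1) count=2: revealed 1 new [(2,1)] -> total=23

Answer: 23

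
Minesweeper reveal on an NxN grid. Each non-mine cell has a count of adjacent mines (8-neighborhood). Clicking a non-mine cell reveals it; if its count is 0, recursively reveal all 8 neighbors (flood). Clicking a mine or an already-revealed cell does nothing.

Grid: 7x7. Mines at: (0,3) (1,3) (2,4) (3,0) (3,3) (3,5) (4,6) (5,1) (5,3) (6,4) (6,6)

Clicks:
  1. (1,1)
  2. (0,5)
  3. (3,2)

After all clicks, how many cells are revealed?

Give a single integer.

Answer: 18

Derivation:
Click 1 (1,1) count=0: revealed 9 new [(0,0) (0,1) (0,2) (1,0) (1,1) (1,2) (2,0) (2,1) (2,2)] -> total=9
Click 2 (0,5) count=0: revealed 8 new [(0,4) (0,5) (0,6) (1,4) (1,5) (1,6) (2,5) (2,6)] -> total=17
Click 3 (3,2) count=1: revealed 1 new [(3,2)] -> total=18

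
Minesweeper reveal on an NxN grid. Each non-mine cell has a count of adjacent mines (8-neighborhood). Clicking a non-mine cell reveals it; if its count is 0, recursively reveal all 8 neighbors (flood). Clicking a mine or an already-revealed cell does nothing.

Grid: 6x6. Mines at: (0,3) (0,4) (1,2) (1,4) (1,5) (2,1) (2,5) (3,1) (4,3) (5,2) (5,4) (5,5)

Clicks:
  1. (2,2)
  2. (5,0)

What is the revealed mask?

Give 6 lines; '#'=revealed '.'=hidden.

Answer: ......
......
..#...
......
##....
##....

Derivation:
Click 1 (2,2) count=3: revealed 1 new [(2,2)] -> total=1
Click 2 (5,0) count=0: revealed 4 new [(4,0) (4,1) (5,0) (5,1)] -> total=5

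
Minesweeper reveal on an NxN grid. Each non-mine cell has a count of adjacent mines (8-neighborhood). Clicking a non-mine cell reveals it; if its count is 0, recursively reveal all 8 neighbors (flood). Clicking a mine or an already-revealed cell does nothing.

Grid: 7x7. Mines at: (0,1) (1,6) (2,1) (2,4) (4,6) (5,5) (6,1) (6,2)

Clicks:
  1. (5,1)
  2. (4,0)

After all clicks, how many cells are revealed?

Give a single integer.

Click 1 (5,1) count=2: revealed 1 new [(5,1)] -> total=1
Click 2 (4,0) count=0: revealed 14 new [(3,0) (3,1) (3,2) (3,3) (3,4) (4,0) (4,1) (4,2) (4,3) (4,4) (5,0) (5,2) (5,3) (5,4)] -> total=15

Answer: 15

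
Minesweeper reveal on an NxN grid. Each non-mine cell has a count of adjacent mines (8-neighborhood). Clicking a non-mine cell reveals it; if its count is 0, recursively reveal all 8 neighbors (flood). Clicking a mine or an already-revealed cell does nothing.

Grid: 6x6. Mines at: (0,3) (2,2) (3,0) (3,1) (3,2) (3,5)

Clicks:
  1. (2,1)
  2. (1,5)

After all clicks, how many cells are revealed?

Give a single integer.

Click 1 (2,1) count=4: revealed 1 new [(2,1)] -> total=1
Click 2 (1,5) count=0: revealed 6 new [(0,4) (0,5) (1,4) (1,5) (2,4) (2,5)] -> total=7

Answer: 7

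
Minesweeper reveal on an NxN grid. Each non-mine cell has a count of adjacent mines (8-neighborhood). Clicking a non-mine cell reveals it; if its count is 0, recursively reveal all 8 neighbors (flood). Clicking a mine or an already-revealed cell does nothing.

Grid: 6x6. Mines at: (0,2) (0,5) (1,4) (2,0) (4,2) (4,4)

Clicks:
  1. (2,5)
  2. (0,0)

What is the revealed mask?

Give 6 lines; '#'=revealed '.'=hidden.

Click 1 (2,5) count=1: revealed 1 new [(2,5)] -> total=1
Click 2 (0,0) count=0: revealed 4 new [(0,0) (0,1) (1,0) (1,1)] -> total=5

Answer: ##....
##....
.....#
......
......
......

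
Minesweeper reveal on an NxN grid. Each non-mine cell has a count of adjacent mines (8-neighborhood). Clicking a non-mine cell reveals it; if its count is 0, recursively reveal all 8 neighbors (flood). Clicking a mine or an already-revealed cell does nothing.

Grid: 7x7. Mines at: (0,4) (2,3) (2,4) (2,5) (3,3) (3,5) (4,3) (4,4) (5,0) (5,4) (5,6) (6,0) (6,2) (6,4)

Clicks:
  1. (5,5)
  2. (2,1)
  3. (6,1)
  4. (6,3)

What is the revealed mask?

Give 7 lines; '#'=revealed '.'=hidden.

Answer: ####...
####...
###....
###....
###....
.....#.
.#.#...

Derivation:
Click 1 (5,5) count=4: revealed 1 new [(5,5)] -> total=1
Click 2 (2,1) count=0: revealed 17 new [(0,0) (0,1) (0,2) (0,3) (1,0) (1,1) (1,2) (1,3) (2,0) (2,1) (2,2) (3,0) (3,1) (3,2) (4,0) (4,1) (4,2)] -> total=18
Click 3 (6,1) count=3: revealed 1 new [(6,1)] -> total=19
Click 4 (6,3) count=3: revealed 1 new [(6,3)] -> total=20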